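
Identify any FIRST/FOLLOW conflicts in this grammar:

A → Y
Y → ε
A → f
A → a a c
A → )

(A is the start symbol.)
No FIRST/FOLLOW conflicts.

Nullable non-terminals: A, Y.
FIRST sets used below: FIRST(Y) = { ε }

A: nullable alternative(s) A → Y; FOLLOW(A) = { $ }
  A → Y: FIRST \ {ε} = { } — this is the only nullable alternative, skip
  A → f: FIRST \ {ε} = { 'f' } — disjoint from FOLLOW(A)
  A → a a c: FIRST \ {ε} = { 'a' } — disjoint from FOLLOW(A)
  A → ): FIRST \ {ε} = { ')' } — disjoint from FOLLOW(A)
Y has a nullable alternative but only one production, so nothing to check.

No FIRST/FOLLOW conflicts found.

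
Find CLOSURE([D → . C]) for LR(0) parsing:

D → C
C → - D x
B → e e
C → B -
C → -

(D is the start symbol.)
Start with: [D → . C]
  [D → . C] has the dot before C: add [C → . - D x], [C → . B -], [C → . -]
  [C → . B -] has the dot before B: add [B → . e e]
No further items can be added.

CLOSURE = { [B → . e e], [C → . - D x], [C → . -], [C → . B -], [D → . C] }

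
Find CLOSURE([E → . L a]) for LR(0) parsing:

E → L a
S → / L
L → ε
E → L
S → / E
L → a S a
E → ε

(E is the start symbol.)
To compute CLOSURE, for each item [A → α.Bβ] where B is a non-terminal, add [B → .γ] for all productions B → γ; repeat for the newly added items until nothing changes.

Start with: [E → . L a]
  [E → . L a] has the dot before L: add [L → .], [L → . a S a]
No further items can be added.

CLOSURE = { [E → . L a], [L → . a S a], [L → .] }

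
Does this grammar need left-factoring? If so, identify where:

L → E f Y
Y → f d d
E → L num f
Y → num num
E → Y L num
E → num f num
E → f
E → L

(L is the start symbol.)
Yes, E has productions with common prefix 'L'

Left-factoring is needed when two productions for the same non-terminal
share a common prefix on the right-hand side.

Productions for Y:
  Y → f d d
  Y → num num
Productions for E:
  E → L num f
  E → Y L num
  E → num f num
  E → f
  E → L

Found common prefix 'L' in productions for E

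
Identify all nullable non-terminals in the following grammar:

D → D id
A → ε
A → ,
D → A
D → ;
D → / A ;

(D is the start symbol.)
ε-productions: A → ε
So A is immediately nullable.
D → A: every symbol on the right is nullable, so D is nullable too.
Every non-terminal is now nullable.
Nullable = { 'A', 'D' }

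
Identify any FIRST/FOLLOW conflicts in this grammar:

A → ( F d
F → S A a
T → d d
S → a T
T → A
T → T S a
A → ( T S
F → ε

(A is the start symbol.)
No FIRST/FOLLOW conflicts.

A FIRST/FOLLOW conflict occurs when a non-terminal N has a nullable alternative N → β (β ⇒* ε) and another alternative N → α with FIRST(α) ∩ FOLLOW(N) ≠ ∅: on such a lookahead the parser cannot decide between expanding α and letting N vanish via β.

Nullable non-terminals: F.
FIRST sets used below: FIRST(S) = { 'a' }

F: nullable alternative(s) F → ε; FOLLOW(F) = { 'd' }
  F → S A a: FIRST \ {ε} = { 'a' } — disjoint from FOLLOW(F)
  F → ε: FIRST \ {ε} = { } — this is the only nullable alternative, skip

A, S, T have no nullable alternative, so no FIRST/FOLLOW check is needed there.

No FIRST/FOLLOW conflicts found.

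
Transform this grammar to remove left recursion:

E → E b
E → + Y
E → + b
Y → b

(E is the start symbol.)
E → + Y E'
E → + b E'
E' → b E'
E' → ε
Y → b

E is directly left-recursive. The standard transformation for
  A → A α₁ | ... | A α_m | β₁ | ... | β_n
is
  A  → β₁ A' | ... | β_n A'
  A' → α₁ A' | ... | α_m A' | ε

E → + Y becomes E → + Y E'
E → + b becomes E → + b E'
E → E b becomes E' → b E'
Add E' → ε

Productions for other non-terminals are unchanged:
  Y → b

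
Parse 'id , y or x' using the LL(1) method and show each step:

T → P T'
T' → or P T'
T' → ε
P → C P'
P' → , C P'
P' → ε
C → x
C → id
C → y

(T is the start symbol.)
Stack is shown with the top on the left.

Stack        Input          Action
----------------------------------
T $          id , y or x $  output T → P T'
P T' $       id , y or x $  output P → C P'
C P' T' $    id , y or x $  output C → id
id P' T' $   id , y or x $  match 'id'
P' T' $      , y or x $     output P' → , C P'
, C P' T' $  , y or x $     match ','
C P' T' $    y or x $       output C → y
y P' T' $    y or x $       match 'y'
P' T' $      or x $         output P' → ε
T' $         or x $         output T' → or P T'
or P T' $    or x $         match 'or'
P T' $       x $            output P → C P'
C P' T' $    x $            output C → x
x P' T' $    x $            match 'x'
P' T' $      $              output P' → ε
T' $         $              output T' → ε
$            $              accept

The string is accepted.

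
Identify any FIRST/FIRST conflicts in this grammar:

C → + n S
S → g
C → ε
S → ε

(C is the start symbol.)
No FIRST/FIRST conflicts.

Productions for C:
  C → + n S: FIRST = { '+' }
  C → ε: FIRST = { ε }
Productions for S:
  S → g: FIRST = { 'g' }
  S → ε: FIRST = { ε }

All alternatives of each non-terminal have pairwise disjoint FIRST sets.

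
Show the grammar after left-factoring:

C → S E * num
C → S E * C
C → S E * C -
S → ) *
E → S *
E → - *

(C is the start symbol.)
C → S E * C'
C' → num
C' → C C''
C'' → ε
C'' → -
S → ) *
E → S *
E → - *

Left-factoring transforms A → αβ₁ | αβ₂ into A → αA' and A' → β₁ | β₂
(α is the longest common prefix among the alternatives). Repeat until
no nonterminal has two alternatives with a common prefix.

Round 1: C has alternatives sharing prefix 'S E *'. Introduce C': C → S E * C'
  Add: C' → num
  Add: C' → C
  Add: C' → C -

Round 2: C' has alternatives sharing prefix 'C'. Introduce C'': C' → C C''
  Add: C'' → ε
  Add: C'' → -

No remaining common prefixes — done.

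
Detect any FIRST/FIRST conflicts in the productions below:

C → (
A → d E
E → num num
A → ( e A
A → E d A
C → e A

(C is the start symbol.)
FIRST sets of the non-terminals at (or reachable through a nullable prefix from) the front of some alternative:
  FIRST(E) = { 'num' }

Productions for C:
  C → (: FIRST = { '(' }
  C → e A: FIRST = { 'e' }
Productions for A:
  A → d E: FIRST = { 'd' }
  A → ( e A: FIRST = { '(' }
  A → E d A: FIRST = { 'num' }
E has only one production, so no FIRST/FIRST conflict is possible there.

All alternatives of each non-terminal have pairwise disjoint FIRST sets.

Answer: No FIRST/FIRST conflicts.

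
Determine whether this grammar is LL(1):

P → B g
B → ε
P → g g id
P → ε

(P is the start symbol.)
A grammar is LL(1) if for each non-terminal N with multiple productions, the predict sets of those productions are pairwise disjoint, where PREDICT(N → α) = (FIRST(α) \ {ε}) ∪ (FOLLOW(N) if α ⇒* ε).

Relevant sets:
  FIRST(B) = { ε }
  FOLLOW(P) = { $ }

For P:
  PREDICT(P → B g) = { 'g' }
  PREDICT(P → g g id) = { 'g' }
  PREDICT(P → ε) = { $ }
B has a single production, so nothing to check there.

Conflict found: Predict set conflict for P: { 'g' }
The grammar is NOT LL(1).

Answer: No. Predict set conflict for P: { 'g' }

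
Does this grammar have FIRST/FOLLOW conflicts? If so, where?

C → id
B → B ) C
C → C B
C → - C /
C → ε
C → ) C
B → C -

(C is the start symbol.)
A FIRST/FOLLOW conflict occurs when a non-terminal N has a nullable alternative N → β (β ⇒* ε) and another alternative N → α with FIRST(α) ∩ FOLLOW(N) ≠ ∅: on such a lookahead the parser cannot decide between expanding α and letting N vanish via β.

Nullable non-terminals: C.
FIRST sets used below: FIRST(C) = { ')', '-', 'id', ε }, FIRST(B) = { ')', '-', 'id' }

C: nullable alternative(s) C → ε; FOLLOW(C) = { $, ')', '-', '/', 'id' }
  C → id: FIRST \ {ε} = { 'id' } — overlaps FOLLOW(C) on { 'id' }: CONFLICT
  C → C B: FIRST \ {ε} = { ')', '-', 'id' } — overlaps FOLLOW(C) on { ')', '-', 'id' }: CONFLICT
  C → - C /: FIRST \ {ε} = { '-' } — overlaps FOLLOW(C) on { '-' }: CONFLICT
  C → ε: FIRST \ {ε} = { } — this is the only nullable alternative, skip
  C → ) C: FIRST \ {ε} = { ')' } — overlaps FOLLOW(C) on { ')' }: CONFLICT

B has no nullable alternative, so no FIRST/FOLLOW check is needed there.

So the grammar has 4 FIRST/FOLLOW conflicts (marked CONFLICT above).

Answer: Yes. C → id with FOLLOW(C) on { 'id' }; C → C B with FOLLOW(C) on { ')', '-', 'id' }; C → '-' C '/' with FOLLOW(C) on { '-' }; C → ')' C with FOLLOW(C) on { ')' }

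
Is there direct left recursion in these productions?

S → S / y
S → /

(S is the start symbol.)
Yes, S is left-recursive

S → S / y: LEFT RECURSIVE (starts with S)
S → /: starts with '/'

The grammar has direct left recursion on: S.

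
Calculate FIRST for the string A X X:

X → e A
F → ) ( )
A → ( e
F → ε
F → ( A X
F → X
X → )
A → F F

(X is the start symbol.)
FIRST sets of the non-terminals involved (from the grammar, by fixed-point iteration):
  FIRST(A) = { '(', ')', 'e', ε }
  FIRST(X) = { ')', 'e' }

To compute FIRST(A X X), process the symbols left to right:
Symbol A is a non-terminal. Add FIRST(A) \ {ε} = { '(', ')', 'e' }
A is nullable (ε ∈ FIRST(A)), continue to the next symbol.
Symbol X is a non-terminal. Add FIRST(X) \ {ε} = { ')', 'e' }
X is not nullable (ε ∉ FIRST(X)), so stop here.
FIRST(A X X) = { '(', ')', 'e' }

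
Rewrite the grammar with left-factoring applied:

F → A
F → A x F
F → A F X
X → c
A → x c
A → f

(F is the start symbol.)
Left-factoring transforms A → αβ₁ | αβ₂ into A → αA' and A' → β₁ | β₂
(α is the longest common prefix among the alternatives). Repeat until
no nonterminal has two alternatives with a common prefix.

Round 1: F has alternatives sharing prefix 'A'. Introduce F': F → A F'
  Add: F' → ε
  Add: F' → x F
  Add: F' → F X

No remaining common prefixes — done.

Resulting grammar:
F → A F'
F' → ε
F' → x F
F' → F X
X → c
A → x c
A → f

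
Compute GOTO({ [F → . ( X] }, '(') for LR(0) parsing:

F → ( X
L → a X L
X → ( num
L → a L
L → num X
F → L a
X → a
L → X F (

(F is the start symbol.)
{ [F → ( . X], [X → . ( num], [X → . a] }

GOTO(I, '(') = CLOSURE({ [A → αX.β] : [A → α.Xβ] ∈ I, X = '(' })

Items with dot before '(', with the dot advanced:
  [F → . ( X] → [F → ( . X]
Closure of the advanced items:
  [F → ( . X] has the dot before X: add [X → . ( num], [X → . a]

GOTO = { [F → ( . X], [X → . ( num], [X → . a] }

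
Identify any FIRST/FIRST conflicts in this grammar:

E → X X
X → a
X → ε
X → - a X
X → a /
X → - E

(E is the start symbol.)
Yes. X → a / X → a '/' on { 'a' }; X → '-' a X / X → '-' E on { '-' }

Productions for X:
  X → a: FIRST = { 'a' }
  X → ε: FIRST = { ε }
  X → - a X: FIRST = { '-' }
  X → a /: FIRST = { 'a' }
  X → - E: FIRST = { '-' }
E has only one production, so no FIRST/FIRST conflict is possible there.

Conflict for X: X → a and X → a /
  Overlap: { 'a' }
Conflict for X: X → - a X and X → - E
  Overlap: { '-' }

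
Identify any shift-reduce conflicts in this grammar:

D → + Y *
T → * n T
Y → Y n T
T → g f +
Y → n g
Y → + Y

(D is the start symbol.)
Augment with D' → D and build the canonical LR(0) collection (I0 = CLOSURE({[D' → . D]}), then GOTO on every symbol after a dot until no new states appear). It has 17 states:
  I0: { [D → . + Y *], [D' → . D] }  — shift
  I1: { [D → + . Y *], [Y → . + Y], [Y → . Y n T], [Y → . n g] }  — shift
  I2: { [D' → D .] }  — accept
  I3: { [Y → + . Y], [Y → . + Y], [Y → . Y n T], [Y → . n g] }  — shift
  I4: { [D → + Y . *], [Y → Y . n T] }  — shift
  I5: { [Y → n . g] }  — shift
  I6: { [Y → n g .] }  — reduce
  I7: { [D → + Y * .] }  — reduce
  I8: { [T → . * n T], [T → . g f +], [Y → Y n . T] }  — shift
  I9: { [T → * . n T] }  — shift
  I10: { [Y → Y n T .] }  — reduce
  I11: { [T → g . f +] }  — shift
  I12: { [T → g f . +] }  — shift
  I13: { [T → g f + .] }  — reduce
  I14: { [T → * n . T], [T → . * n T], [T → . g f +] }  — shift
  I15: { [T → * n T .] }  — reduce
  I16: { [Y → + Y .], [Y → Y . n T] }  — shift, reduce

I16 contains reduce item [Y → + Y .] and shift item [Y → Y . n T] — shift-reduce conflict.

Answer: Yes — I16: [Y → + Y .] vs [Y → Y . n T]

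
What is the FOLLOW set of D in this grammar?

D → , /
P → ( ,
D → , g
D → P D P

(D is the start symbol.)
{ $, '(' }

To compute FOLLOW(D), find every occurrence of D on a right-hand side N → α D β: add FIRST(β) \ {ε}, and if β is empty or nullable also add FOLLOW(N). Iterate to a fixed point.

D is the start symbol, so $ ∈ FOLLOW(D).
In D → P D P: D is followed by P, add FIRST(P) \ {ε} = { '(' }

Taking the union: FOLLOW(D) = { $, '(' }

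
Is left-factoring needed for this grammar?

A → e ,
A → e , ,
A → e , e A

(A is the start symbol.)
Yes, A has productions with common prefix 'e ,'

Left-factoring is needed when two productions for the same non-terminal
share a common prefix on the right-hand side.

Productions for A:
  A → e ,
  A → e , ,
  A → e , e A

Found common prefix 'e ,' in productions for A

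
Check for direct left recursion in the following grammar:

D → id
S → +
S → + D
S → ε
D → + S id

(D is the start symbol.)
No direct left recursion

Direct left recursion occurs when N → N α for some non-terminal N (the right-hand side begins with the left-hand side itself).

D → id: starts with id
S → +: starts with '+'
S → + D: starts with '+'
S → ε: starts with ε
D → + S id: starts with '+'

No direct left recursion found.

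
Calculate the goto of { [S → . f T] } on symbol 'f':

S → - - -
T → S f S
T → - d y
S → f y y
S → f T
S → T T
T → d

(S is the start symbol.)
GOTO(I, 'f') = CLOSURE({ [A → αX.β] : [A → α.Xβ] ∈ I, X = 'f' })

Items with dot before 'f', with the dot advanced:
  [S → . f T] → [S → f . T]
Closure of the advanced items:
  [S → f . T] has the dot before T: add [T → . S f S], [T → . - d y], [T → . d]
  [T → . S f S] has the dot before S: add [S → . - - -], [S → . f y y], [S → . f T], [S → . T T]

GOTO = { [S → . - - -], [S → . T T], [S → . f T], [S → . f y y], [S → f . T], [T → . - d y], [T → . S f S], [T → . d] }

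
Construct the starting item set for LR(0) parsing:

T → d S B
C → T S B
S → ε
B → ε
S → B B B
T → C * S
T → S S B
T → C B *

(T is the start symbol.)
{ [B → .], [C → . T S B], [S → . B B B], [S → .], [T → . C * S], [T → . C B *], [T → . S S B], [T → . d S B], [T' → . T] }

First, augment the grammar with T' → T
I₀ = CLOSURE({ [T' → . T] }):
  [T' → . T] has the dot before T: add [T → . d S B], [T → . C * S], [T → . S S B], [T → . C B *]
  [T → . C * S] has the dot before C: add [C → . T S B]
  [T → . S S B] has the dot before S: add [S → .], [S → . B B B]
  [S → . B B B] has the dot before B: add [B → .]
No further items can be added.

I₀ = { [B → .], [C → . T S B], [S → . B B B], [S → .], [T → . C * S], [T → . C B *], [T → . S S B], [T → . d S B], [T' → . T] }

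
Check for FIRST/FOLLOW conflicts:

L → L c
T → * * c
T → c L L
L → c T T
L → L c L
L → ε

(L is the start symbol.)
Nullable non-terminals: L.
FIRST sets used below: FIRST(L) = { 'c', ε }

L: nullable alternative(s) L → ε; FOLLOW(L) = { $, '*', 'c' }
  L → L c: FIRST \ {ε} = { 'c' } — overlaps FOLLOW(L) on { 'c' }: CONFLICT
  L → c T T: FIRST \ {ε} = { 'c' } — overlaps FOLLOW(L) on { 'c' }: CONFLICT
  L → L c L: FIRST \ {ε} = { 'c' } — overlaps FOLLOW(L) on { 'c' }: CONFLICT
  L → ε: FIRST \ {ε} = { } — this is the only nullable alternative, skip

T has no nullable alternative, so no FIRST/FOLLOW check is needed there.

So the grammar has 3 FIRST/FOLLOW conflicts (marked CONFLICT above).

Answer: Yes. L → L c with FOLLOW(L) on { 'c' }; L → c T T with FOLLOW(L) on { 'c' }; L → L c L with FOLLOW(L) on { 'c' }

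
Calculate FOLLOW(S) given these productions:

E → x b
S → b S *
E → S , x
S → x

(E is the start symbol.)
In S → b S *: S is followed by '*', add FIRST('*') \ {ε} = { '*' }
In E → S , x: S is followed by ',' x, add FIRST(',' x) \ {ε} = { ',' }

Taking the union: FOLLOW(S) = { '*', ',' }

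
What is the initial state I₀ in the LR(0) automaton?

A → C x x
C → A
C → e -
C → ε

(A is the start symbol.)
First, augment the grammar with A' → A
I₀ = CLOSURE({ [A' → . A] }):
  [A' → . A] has the dot before A: add [A → . C x x]
  [A → . C x x] has the dot before C: add [C → . A], [C → . e -], [C → .]
No further items can be added.

I₀ = { [A → . C x x], [A' → . A], [C → . A], [C → . e -], [C → .] }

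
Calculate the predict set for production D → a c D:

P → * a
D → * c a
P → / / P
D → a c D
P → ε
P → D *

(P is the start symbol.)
PREDICT(D → a c D) = (FIRST(RHS) \ {ε}) ∪ (FOLLOW(D) if ε ∈ FIRST(RHS), i.e. RHS ⇒* ε)
FIRST(a c D) = { 'a' }
ε ∉ FIRST(a c D), so FOLLOW(D) is not added.
PREDICT(D → a c D) = { 'a' }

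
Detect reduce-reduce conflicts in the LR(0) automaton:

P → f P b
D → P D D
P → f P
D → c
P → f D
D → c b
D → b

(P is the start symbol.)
Augment with P' → P and build the canonical LR(0) collection (I0 = CLOSURE({[P' → . P]}), then GOTO on every symbol after a dot until no new states appear). It has 12 states:
  I0: { [P → . f D], [P → . f P b], [P → . f P], [P' → . P] }  — shift
  I1: { [P' → P .] }  — accept
  I2: { [D → . P D D], [D → . b], [D → . c b], [D → . c], [P → . f D], [P → . f P b], [P → . f P], [P → f . D], [P → f . P b], [P → f . P] }  — shift
  I3: { [P → f D .] }  — reduce
  I4: { [D → . P D D], [D → . b], [D → . c b], [D → . c], [D → P . D D], [P → . f D], [P → . f P b], [P → . f P], [P → f P . b], [P → f P .] }  — shift, reduce
  I5: { [D → b .] }  — reduce
  I6: { [D → c . b], [D → c .] }  — shift, reduce
  I7: { [D → c b .] }  — reduce
  I8: { [D → . P D D], [D → . b], [D → . c b], [D → . c], [D → P D . D], [P → . f D], [P → . f P b], [P → . f P] }  — shift
  I9: { [D → . P D D], [D → . b], [D → . c b], [D → . c], [D → P . D D], [P → . f D], [P → . f P b], [P → . f P] }  — shift
  I10: { [D → b .], [P → f P b .] }  — 2 reduces
  I11: { [D → P D D .] }  — reduce

I10 contains complete items [D → b .], [P → f P b .] — reduce-reduce conflict.

Answer: Yes — I10: [D → b .] vs [P → f P b .]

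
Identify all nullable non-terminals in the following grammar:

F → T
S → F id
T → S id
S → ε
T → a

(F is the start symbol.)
A non-terminal is nullable if it can derive ε (the empty string): either it has an ε-production, or it has a production whose right-hand side consists entirely of nullable non-terminals.

ε-productions: S → ε
So S is immediately nullable.
No further non-terminal can be added: every production for the remaining non-terminals contains a terminal or a non-nullable non-terminal.
Nullable = { 'S' }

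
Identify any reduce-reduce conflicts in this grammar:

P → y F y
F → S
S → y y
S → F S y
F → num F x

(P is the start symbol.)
No reduce-reduce conflicts

A reduce-reduce conflict occurs when an LR(0) state has two complete items [A → α .] and [B → β .] — both call for a reduction, and with no lookahead the parser cannot choose between them.

Augment with P' → P and build the canonical LR(0) collection (I0 = CLOSURE({[P' → . P]}), then GOTO on every symbol after a dot until no new states appear). It has 14 states:
  I0: { [P → . y F y], [P' → . P] }  — shift
  I1: { [P' → P .] }  — accept
  I2: { [F → . S], [F → . num F x], [P → y . F y], [S → . F S y], [S → . y y] }  — shift
  I3: { [F → . S], [F → . num F x], [P → y F . y], [S → . F S y], [S → . y y], [S → F . S y] }  — shift
  I4: { [F → S .] }  — reduce
  I5: { [F → . S], [F → . num F x], [F → num . F x], [S → . F S y], [S → . y y] }  — shift
  I6: { [S → y . y] }  — shift
  I7: { [S → y y .] }  — reduce
  I8: { [F → . S], [F → . num F x], [F → num F . x], [S → . F S y], [S → . y y], [S → F . S y] }  — shift
  I9: { [F → . S], [F → . num F x], [S → . F S y], [S → . y y], [S → F . S y] }  — shift
  I10: { [F → S .], [S → F S . y] }  — shift, reduce
  I11: { [F → num F x .] }  — reduce
  I12: { [S → F S y .] }  — reduce
  I13: { [P → y F y .], [S → y . y] }  — shift, reduce

No state contains more than one complete item.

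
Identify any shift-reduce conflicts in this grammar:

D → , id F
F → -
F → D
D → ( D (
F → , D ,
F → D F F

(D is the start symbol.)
Augment with D' → D and build the canonical LR(0) collection (I0 = CLOSURE({[D' → . D]}), then GOTO on every symbol after a dot until no new states appear). It has 15 states:
  I0: { [D → . ( D (], [D → . , id F], [D' → . D] }  — shift
  I1: { [D → ( . D (], [D → . ( D (], [D → . , id F] }  — shift
  I2: { [D → , . id F] }  — shift
  I3: { [D' → D .] }  — accept
  I4: { [D → , id . F], [D → . ( D (], [D → . , id F], [F → . , D ,], [F → . -], [F → . D F F], [F → . D] }  — shift
  I5: { [D → , . id F], [D → . ( D (], [D → . , id F], [F → , . D ,] }  — shift
  I6: { [F → - .] }  — reduce
  I7: { [D → . ( D (], [D → . , id F], [F → . , D ,], [F → . -], [F → . D F F], [F → . D], [F → D . F F], [F → D .] }  — shift, reduce
  I8: { [D → , id F .] }  — reduce
  I9: { [D → . ( D (], [D → . , id F], [F → . , D ,], [F → . -], [F → . D F F], [F → . D], [F → D F . F] }  — shift
  I10: { [F → D F F .] }  — reduce
  I11: { [F → , D . ,] }  — shift
  I12: { [F → , D , .] }  — reduce
  I13: { [D → ( D . (] }  — shift
  I14: { [D → ( D ( .] }  — reduce

I7 contains reduce item [F → D .] and shift items [D → . ( D (], [D → . , id F], [F → . , D ,], [F → . -] — shift-reduce conflict.

Answer: Yes — I7: [F → D .] vs [D → . ( D (]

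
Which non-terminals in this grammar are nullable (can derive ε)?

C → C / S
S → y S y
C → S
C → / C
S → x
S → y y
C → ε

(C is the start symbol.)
ε-productions: C → ε
So C is immediately nullable.
No further non-terminal can be added: every production for the remaining non-terminals contains a terminal or a non-nullable non-terminal.
Nullable = { 'C' }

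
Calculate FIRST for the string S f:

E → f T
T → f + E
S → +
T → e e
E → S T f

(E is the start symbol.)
FIRST sets of the non-terminals involved (from the grammar, by fixed-point iteration):
  FIRST(S) = { '+' }

To compute FIRST(S f), process the symbols left to right:
Symbol S is a non-terminal. Add FIRST(S) \ {ε} = { '+' }
S is not nullable (ε ∉ FIRST(S)), so stop here.
FIRST(S f) = { '+' }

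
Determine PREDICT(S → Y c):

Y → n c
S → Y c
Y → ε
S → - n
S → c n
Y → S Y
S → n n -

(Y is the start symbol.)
PREDICT(S → Y c) = (FIRST(RHS) \ {ε}) ∪ (FOLLOW(S) if ε ∈ FIRST(RHS), i.e. RHS ⇒* ε)
FIRST(Y) = { '-', 'c', 'n', ε }
FIRST(Y c) = { '-', 'c', 'n' }
ε ∉ FIRST(Y c), so FOLLOW(S) is not added.
PREDICT(S → Y c) = { '-', 'c', 'n' }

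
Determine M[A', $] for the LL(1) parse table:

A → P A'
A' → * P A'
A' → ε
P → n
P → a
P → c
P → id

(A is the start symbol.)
To find M[A', $], we find productions for A' where $ is in the predict set (PREDICT(N → α) = (FIRST(α) \ {ε}) ∪ (FOLLOW(N) if α ⇒* ε)).

Relevant sets:
  FOLLOW(A') = { $ }

A' → * P A': PREDICT = { '*' }
A' → ε: PREDICT = { $ }
  $ is in predict set, so this production goes in M[A', $]

M[A', $] = A' → ε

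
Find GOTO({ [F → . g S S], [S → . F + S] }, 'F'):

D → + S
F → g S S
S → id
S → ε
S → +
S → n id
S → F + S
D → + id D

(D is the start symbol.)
GOTO(I, 'F') = CLOSURE({ [A → αX.β] : [A → α.Xβ] ∈ I, X = 'F' })

Items with dot before 'F', with the dot advanced:
  [S → . F + S] → [S → F . + S]
Closure adds nothing (no advanced item has the dot before a non-terminal).

GOTO = { [S → F . + S] }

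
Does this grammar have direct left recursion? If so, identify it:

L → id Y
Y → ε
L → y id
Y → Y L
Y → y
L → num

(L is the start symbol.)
Direct left recursion occurs when N → N α for some non-terminal N (the right-hand side begins with the left-hand side itself).

L → id Y: starts with id
Y → ε: starts with ε
L → y id: starts with y
Y → Y L: LEFT RECURSIVE (starts with Y)
Y → y: starts with y
L → num: starts with num

The grammar has direct left recursion on: Y.

Answer: Yes, Y is left-recursive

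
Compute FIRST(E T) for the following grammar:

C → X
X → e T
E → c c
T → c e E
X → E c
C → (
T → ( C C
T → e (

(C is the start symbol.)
{ 'c' }

FIRST sets of the non-terminals involved (from the grammar, by fixed-point iteration):
  FIRST(E) = { 'c' }

To compute FIRST(E T), process the symbols left to right:
Symbol E is a non-terminal. Add FIRST(E) \ {ε} = { 'c' }
E is not nullable (ε ∉ FIRST(E)), so stop here.
FIRST(E T) = { 'c' }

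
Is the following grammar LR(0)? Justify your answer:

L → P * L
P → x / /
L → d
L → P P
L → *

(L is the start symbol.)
Augment with L' → L and build the canonical LR(0) collection (I0 = CLOSURE({[L' → . L]}), then GOTO on every symbol after a dot until no new states appear). It has 11 states:
  I0: { [L → . *], [L → . P * L], [L → . P P], [L → . d], [L' → . L], [P → . x / /] }  — shift
  I1: { [L → * .] }  — reduce
  I2: { [L' → L .] }  — accept
  I3: { [L → P . * L], [L → P . P], [P → . x / /] }  — shift
  I4: { [L → d .] }  — reduce
  I5: { [P → x . / /] }  — shift
  I6: { [P → x / . /] }  — shift
  I7: { [P → x / / .] }  — reduce
  I8: { [L → . *], [L → . P * L], [L → . P P], [L → . d], [L → P * . L], [P → . x / /] }  — shift
  I9: { [L → P P .] }  — reduce
  I10: { [L → P * L .] }  — reduce

Every state is either a pure shift/goto state or contains exactly one complete item and nothing to shift — no conflicts. The grammar is LR(0).

Answer: Yes, the grammar is LR(0)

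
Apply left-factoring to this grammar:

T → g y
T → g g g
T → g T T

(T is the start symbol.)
T → g T'
T' → y
T' → g g
T' → T T

Left-factoring transforms A → αβ₁ | αβ₂ into A → αA' and A' → β₁ | β₂
(α is the longest common prefix among the alternatives). Repeat until
no nonterminal has two alternatives with a common prefix.

Round 1: T has alternatives sharing prefix 'g'. Introduce T': T → g T'
  Add: T' → y
  Add: T' → g g
  Add: T' → T T

No remaining common prefixes — done.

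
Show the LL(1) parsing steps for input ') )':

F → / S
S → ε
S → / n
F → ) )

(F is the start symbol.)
LL(1) parsing maintains a stack (initially the start symbol over $) and the input. At each step: if the stack top is a terminal, match it against the current input token; if it is a non-terminal N, replace it with the RHS of M[N, lookahead] (the unique production whose predict set contains the lookahead).

Stack is shown with the top on the left.

Stack  Input  Action
--------------------
F $    ) ) $  output F → ) )
) ) $  ) ) $  match ')'
) $    ) $    match ')'
$      $      accept

The string is accepted.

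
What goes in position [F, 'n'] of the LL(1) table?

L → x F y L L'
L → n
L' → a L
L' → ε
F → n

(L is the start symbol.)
F → n

To find M[F, 'n'], we find productions for F where 'n' is in the predict set (PREDICT(N → α) = (FIRST(α) \ {ε}) ∪ (FOLLOW(N) if α ⇒* ε)).

F → n: PREDICT = { 'n' }
  'n' is in predict set, so this production goes in M[F, 'n']

M[F, 'n'] = F → n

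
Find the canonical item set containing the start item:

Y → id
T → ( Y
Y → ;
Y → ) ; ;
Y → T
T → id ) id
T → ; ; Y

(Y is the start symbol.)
First, augment the grammar with Y' → Y
I₀ = CLOSURE({ [Y' → . Y] }):
  [Y' → . Y] has the dot before Y: add [Y → . id], [Y → . ;], [Y → . ) ; ;], [Y → . T]
  [Y → . T] has the dot before T: add [T → . ( Y], [T → . id ) id], [T → . ; ; Y]
No further items can be added.

I₀ = { [T → . ( Y], [T → . ; ; Y], [T → . id ) id], [Y → . ) ; ;], [Y → . ;], [Y → . T], [Y → . id], [Y' → . Y] }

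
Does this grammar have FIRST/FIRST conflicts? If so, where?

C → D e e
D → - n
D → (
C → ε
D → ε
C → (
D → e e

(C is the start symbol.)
FIRST sets of the non-terminals at (or reachable through a nullable prefix from) the front of some alternative:
  FIRST(D) = { '(', '-', 'e', ε }

Productions for C:
  C → D e e: FIRST = { '(', '-', 'e' }
  C → ε: FIRST = { ε }
  C → (: FIRST = { '(' }
Productions for D:
  D → - n: FIRST = { '-' }
  D → (: FIRST = { '(' }
  D → ε: FIRST = { ε }
  D → e e: FIRST = { 'e' }

Conflict for C: C → D e e and C → (
  Overlap: { '(' }

Answer: Yes. C → D e e / C → '(' on { '(' }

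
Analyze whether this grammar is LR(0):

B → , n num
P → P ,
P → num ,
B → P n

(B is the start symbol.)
Yes, the grammar is LR(0)

Augment with B' → B and build the canonical LR(0) collection (I0 = CLOSURE({[B' → . B]}), then GOTO on every symbol after a dot until no new states appear). It has 10 states:
  I0: { [B → . , n num], [B → . P n], [B' → . B], [P → . P ,], [P → . num ,] }  — shift
  I1: { [B → , . n num] }  — shift
  I2: { [B' → B .] }  — accept
  I3: { [B → P . n], [P → P . ,] }  — shift
  I4: { [P → num . ,] }  — shift
  I5: { [P → num , .] }  — reduce
  I6: { [P → P , .] }  — reduce
  I7: { [B → P n .] }  — reduce
  I8: { [B → , n . num] }  — shift
  I9: { [B → , n num .] }  — reduce

Every state is either a pure shift/goto state or contains exactly one complete item and nothing to shift — no conflicts. The grammar is LR(0).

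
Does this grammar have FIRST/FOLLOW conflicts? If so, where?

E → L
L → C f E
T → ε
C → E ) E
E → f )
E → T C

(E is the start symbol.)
No FIRST/FOLLOW conflicts.

A FIRST/FOLLOW conflict occurs when a non-terminal N has a nullable alternative N → β (β ⇒* ε) and another alternative N → α with FIRST(α) ∩ FOLLOW(N) ≠ ∅: on such a lookahead the parser cannot decide between expanding α and letting N vanish via β.

Nullable non-terminals: T.
T has a nullable alternative but only one production, so nothing to check.

C, E, L have no nullable alternative, so no FIRST/FOLLOW check is needed there.

No FIRST/FOLLOW conflicts found.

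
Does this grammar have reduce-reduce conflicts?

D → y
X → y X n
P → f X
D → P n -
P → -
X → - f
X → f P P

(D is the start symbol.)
No reduce-reduce conflicts

A reduce-reduce conflict occurs when an LR(0) state has two complete items [A → α .] and [B → β .] — both call for a reduction, and with no lookahead the parser cannot choose between them.

Augment with D' → D and build the canonical LR(0) collection (I0 = CLOSURE({[D' → . D]}), then GOTO on every symbol after a dot until no new states appear). It has 17 states:
  I0: { [D → . P n -], [D → . y], [D' → . D], [P → . -], [P → . f X] }  — shift
  I1: { [P → - .] }  — reduce
  I2: { [D' → D .] }  — accept
  I3: { [D → P . n -] }  — shift
  I4: { [P → f . X], [X → . - f], [X → . f P P], [X → . y X n] }  — shift
  I5: { [D → y .] }  — reduce
  I6: { [X → - . f] }  — shift
  I7: { [P → f X .] }  — reduce
  I8: { [P → . -], [P → . f X], [X → f . P P] }  — shift
  I9: { [X → . - f], [X → . f P P], [X → . y X n], [X → y . X n] }  — shift
  I10: { [X → y X . n] }  — shift
  I11: { [X → y X n .] }  — reduce
  I12: { [P → . -], [P → . f X], [X → f P . P] }  — shift
  I13: { [X → f P P .] }  — reduce
  I14: { [X → - f .] }  — reduce
  I15: { [D → P n . -] }  — shift
  I16: { [D → P n - .] }  — reduce

No state contains more than one complete item.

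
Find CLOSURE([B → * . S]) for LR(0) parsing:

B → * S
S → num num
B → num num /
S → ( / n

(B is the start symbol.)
To compute CLOSURE, for each item [A → α.Bβ] where B is a non-terminal, add [B → .γ] for all productions B → γ; repeat for the newly added items until nothing changes.

Start with: [B → * . S]
  [B → * . S] has the dot before S: add [S → . num num], [S → . ( / n]
No further items can be added.

CLOSURE = { [B → * . S], [S → . ( / n], [S → . num num] }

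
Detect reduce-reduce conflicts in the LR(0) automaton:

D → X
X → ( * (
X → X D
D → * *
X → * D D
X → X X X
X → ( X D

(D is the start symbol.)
Yes — I7: [D → X .] vs [X → X X X .]; I13: [X → ( X D .] vs [X → X D .]

Augment with D' → D and build the canonical LR(0) collection (I0 = CLOSURE({[D' → . D]}), then GOTO on every symbol after a dot until no new states appear). It has 15 states:
  I0: { [D → . * *], [D → . X], [D' → . D], [X → . ( * (], [X → . ( X D], [X → . * D D], [X → . X D], [X → . X X X] }  — shift
  I1: { [X → ( . * (], [X → ( . X D], [X → . ( * (], [X → . ( X D], [X → . * D D], [X → . X D], [X → . X X X] }  — shift
  I2: { [D → * . *], [D → . * *], [D → . X], [X → * . D D], [X → . ( * (], [X → . ( X D], [X → . * D D], [X → . X D], [X → . X X X] }  — shift
  I3: { [D' → D .] }  — accept
  I4: { [D → . * *], [D → . X], [D → X .], [X → . ( * (], [X → . ( X D], [X → . * D D], [X → . X D], [X → . X X X], [X → X . D], [X → X . X X] }  — shift, reduce
  I5: { [X → X D .] }  — reduce
  I6: { [D → . * *], [D → . X], [D → X .], [X → . ( * (], [X → . ( X D], [X → . * D D], [X → . X D], [X → . X X X], [X → X . D], [X → X . X X], [X → X X . X] }  — shift, reduce
  I7: { [D → . * *], [D → . X], [D → X .], [X → . ( * (], [X → . ( X D], [X → . * D D], [X → . X D], [X → . X X X], [X → X . D], [X → X . X X], [X → X X . X], [X → X X X .] }  — shift, 2 reduces
  I8: { [D → * * .], [D → * . *], [D → . * *], [D → . X], [X → * . D D], [X → . ( * (], [X → . ( X D], [X → . * D D], [X → . X D], [X → . X X X] }  — shift, reduce
  I9: { [D → . * *], [D → . X], [X → * D . D], [X → . ( * (], [X → . ( X D], [X → . * D D], [X → . X D], [X → . X X X] }  — shift
  I10: { [X → * D D .] }  — reduce
  I11: { [D → . * *], [D → . X], [X → ( * . (], [X → * . D D], [X → . ( * (], [X → . ( X D], [X → . * D D], [X → . X D], [X → . X X X] }  — shift
  I12: { [D → . * *], [D → . X], [X → ( X . D], [X → . ( * (], [X → . ( X D], [X → . * D D], [X → . X D], [X → . X X X], [X → X . D], [X → X . X X] }  — shift
  I13: { [X → ( X D .], [X → X D .] }  — 2 reduces
  I14: { [X → ( * ( .], [X → ( . * (], [X → ( . X D], [X → . ( * (], [X → . ( X D], [X → . * D D], [X → . X D], [X → . X X X] }  — shift, reduce

I7 contains complete items [D → X .], [X → X X X .] — reduce-reduce conflict.
I13 contains complete items [X → ( X D .], [X → X D .] — reduce-reduce conflict.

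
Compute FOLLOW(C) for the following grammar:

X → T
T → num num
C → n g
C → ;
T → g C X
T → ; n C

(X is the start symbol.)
{ $, ';', 'g', 'num' }

To compute FOLLOW(C), find every occurrence of C on a right-hand side N → α C β: add FIRST(β) \ {ε}, and if β is empty or nullable also add FOLLOW(N). Iterate to a fixed point.

In T → g C X: C is followed by X, add FIRST(X) \ {ε} = { ';', 'g', 'num' }
In T → ; n C: C is at the end, add FOLLOW(T)

The FOLLOW sets referred to above (computed the same way, to a fixed point):
  FOLLOW(T) = { $ }

Taking the union: FOLLOW(C) = { $, ';', 'g', 'num' }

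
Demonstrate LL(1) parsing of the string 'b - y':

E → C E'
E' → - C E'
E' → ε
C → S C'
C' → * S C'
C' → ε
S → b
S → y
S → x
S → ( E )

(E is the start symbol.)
Stack is shown with the top on the left.

Stack      Input    Action
--------------------------
E $        b - y $  output E → C E'
C E' $     b - y $  output C → S C'
S C' E' $  b - y $  output S → b
b C' E' $  b - y $  match 'b'
C' E' $    - y $    output C' → ε
E' $       - y $    output E' → - C E'
- C E' $   - y $    match '-'
C E' $     y $      output C → S C'
S C' E' $  y $      output S → y
y C' E' $  y $      match 'y'
C' E' $    $        output C' → ε
E' $       $        output E' → ε
$          $        accept

The string is accepted.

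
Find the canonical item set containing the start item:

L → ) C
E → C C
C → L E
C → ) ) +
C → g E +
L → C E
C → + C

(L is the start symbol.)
First, augment the grammar with L' → L
I₀ = CLOSURE({ [L' → . L] }):
  [L' → . L] has the dot before L: add [L → . ) C], [L → . C E]
  [L → . C E] has the dot before C: add [C → . L E], [C → . ) ) +], [C → . g E +], [C → . + C]
No further items can be added.

I₀ = { [C → . ) ) +], [C → . + C], [C → . L E], [C → . g E +], [L → . ) C], [L → . C E], [L' → . L] }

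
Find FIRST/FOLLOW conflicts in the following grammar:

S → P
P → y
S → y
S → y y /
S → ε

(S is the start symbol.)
A FIRST/FOLLOW conflict occurs when a non-terminal N has a nullable alternative N → β (β ⇒* ε) and another alternative N → α with FIRST(α) ∩ FOLLOW(N) ≠ ∅: on such a lookahead the parser cannot decide between expanding α and letting N vanish via β.

Nullable non-terminals: S.
FIRST sets used below: FIRST(P) = { 'y' }

S: nullable alternative(s) S → ε; FOLLOW(S) = { $ }
  S → P: FIRST \ {ε} = { 'y' } — disjoint from FOLLOW(S)
  S → y: FIRST \ {ε} = { 'y' } — disjoint from FOLLOW(S)
  S → y y /: FIRST \ {ε} = { 'y' } — disjoint from FOLLOW(S)
  S → ε: FIRST \ {ε} = { } — this is the only nullable alternative, skip

P has no nullable alternative, so no FIRST/FOLLOW check is needed there.

No FIRST/FOLLOW conflicts found.

Answer: No FIRST/FOLLOW conflicts.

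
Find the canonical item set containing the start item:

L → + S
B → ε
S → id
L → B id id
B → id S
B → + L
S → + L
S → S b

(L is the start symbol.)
{ [B → . + L], [B → . id S], [B → .], [L → . + S], [L → . B id id], [L' → . L] }

First, augment the grammar with L' → L
I₀ = CLOSURE({ [L' → . L] }):
  [L' → . L] has the dot before L: add [L → . + S], [L → . B id id]
  [L → . B id id] has the dot before B: add [B → .], [B → . id S], [B → . + L]
No further items can be added.

I₀ = { [B → . + L], [B → . id S], [B → .], [L → . + S], [L → . B id id], [L' → . L] }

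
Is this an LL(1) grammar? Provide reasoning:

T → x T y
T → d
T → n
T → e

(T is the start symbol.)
For T:
  PREDICT(T → x T y) = { 'x' }
  PREDICT(T → d) = { 'd' }
  PREDICT(T → n) = { 'n' }
  PREDICT(T → e) = { 'e' }

All predict sets are disjoint. The grammar IS LL(1).

Answer: Yes, the grammar is LL(1).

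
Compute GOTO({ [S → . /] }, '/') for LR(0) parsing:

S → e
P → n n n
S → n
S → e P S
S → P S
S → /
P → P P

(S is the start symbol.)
{ [S → / .] }

GOTO(I, '/') = CLOSURE({ [A → αX.β] : [A → α.Xβ] ∈ I, X = '/' })

Items with dot before '/', with the dot advanced:
  [S → . /] → [S → / .]
Closure adds nothing (no advanced item has the dot before a non-terminal).

GOTO = { [S → / .] }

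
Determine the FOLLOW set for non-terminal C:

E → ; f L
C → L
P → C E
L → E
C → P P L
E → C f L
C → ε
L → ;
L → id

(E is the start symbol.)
{ ';', 'f', 'id' }

To compute FOLLOW(C), find every occurrence of C on a right-hand side N → α C β: add FIRST(β) \ {ε}, and if β is empty or nullable also add FOLLOW(N). Iterate to a fixed point.

In P → C E: C is followed by E, add FIRST(E) \ {ε} = { ';', 'f', 'id' }
In E → C f L: C is followed by f L, add FIRST(f L) \ {ε} = { 'f' }

Taking the union: FOLLOW(C) = { ';', 'f', 'id' }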